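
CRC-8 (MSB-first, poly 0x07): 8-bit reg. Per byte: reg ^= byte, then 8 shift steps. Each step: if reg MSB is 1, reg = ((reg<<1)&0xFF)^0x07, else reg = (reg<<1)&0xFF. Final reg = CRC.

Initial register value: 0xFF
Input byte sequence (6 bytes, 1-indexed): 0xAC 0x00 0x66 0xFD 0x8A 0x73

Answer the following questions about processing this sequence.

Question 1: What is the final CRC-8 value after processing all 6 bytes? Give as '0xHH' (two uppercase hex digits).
After byte 1 (0xAC): reg=0xBE
After byte 2 (0x00): reg=0x33
After byte 3 (0x66): reg=0xAC
After byte 4 (0xFD): reg=0xB0
After byte 5 (0x8A): reg=0xA6
After byte 6 (0x73): reg=0x25

Answer: 0x25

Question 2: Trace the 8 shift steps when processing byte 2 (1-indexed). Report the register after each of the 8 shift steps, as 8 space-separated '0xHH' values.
After byte 1 (0xAC): reg=0xBE
Register before byte 2: 0xBE
After XOR with byte 0x00: 0xBE

Answer: 0x7B 0xF6 0xEB 0xD1 0xA5 0x4D 0x9A 0x33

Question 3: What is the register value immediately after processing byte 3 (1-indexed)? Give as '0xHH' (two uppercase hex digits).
Answer: 0xAC

Derivation:
After byte 1 (0xAC): reg=0xBE
After byte 2 (0x00): reg=0x33
After byte 3 (0x66): reg=0xAC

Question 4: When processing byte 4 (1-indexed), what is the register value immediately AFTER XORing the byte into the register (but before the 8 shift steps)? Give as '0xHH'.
Answer: 0x51

Derivation:
Register before byte 4: 0xAC
Byte 4: 0xFD
0xAC XOR 0xFD = 0x51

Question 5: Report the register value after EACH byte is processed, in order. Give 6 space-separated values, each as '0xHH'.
0xBE 0x33 0xAC 0xB0 0xA6 0x25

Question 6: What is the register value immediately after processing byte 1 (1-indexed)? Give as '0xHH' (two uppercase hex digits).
After byte 1 (0xAC): reg=0xBE

Answer: 0xBE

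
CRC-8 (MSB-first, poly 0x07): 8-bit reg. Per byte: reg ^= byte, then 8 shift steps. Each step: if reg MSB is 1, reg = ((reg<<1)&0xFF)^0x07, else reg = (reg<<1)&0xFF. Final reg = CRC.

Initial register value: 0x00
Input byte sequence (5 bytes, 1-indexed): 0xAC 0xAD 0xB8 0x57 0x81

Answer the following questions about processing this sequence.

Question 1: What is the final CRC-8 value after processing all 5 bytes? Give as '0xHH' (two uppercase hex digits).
Answer: 0x36

Derivation:
After byte 1 (0xAC): reg=0x4D
After byte 2 (0xAD): reg=0xAE
After byte 3 (0xB8): reg=0x62
After byte 4 (0x57): reg=0x8B
After byte 5 (0x81): reg=0x36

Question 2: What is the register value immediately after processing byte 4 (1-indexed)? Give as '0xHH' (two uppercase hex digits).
After byte 1 (0xAC): reg=0x4D
After byte 2 (0xAD): reg=0xAE
After byte 3 (0xB8): reg=0x62
After byte 4 (0x57): reg=0x8B

Answer: 0x8B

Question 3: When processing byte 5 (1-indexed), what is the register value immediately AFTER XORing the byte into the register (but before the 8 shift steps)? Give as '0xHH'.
Register before byte 5: 0x8B
Byte 5: 0x81
0x8B XOR 0x81 = 0x0A

Answer: 0x0A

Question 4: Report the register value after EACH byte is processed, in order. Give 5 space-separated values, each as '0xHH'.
0x4D 0xAE 0x62 0x8B 0x36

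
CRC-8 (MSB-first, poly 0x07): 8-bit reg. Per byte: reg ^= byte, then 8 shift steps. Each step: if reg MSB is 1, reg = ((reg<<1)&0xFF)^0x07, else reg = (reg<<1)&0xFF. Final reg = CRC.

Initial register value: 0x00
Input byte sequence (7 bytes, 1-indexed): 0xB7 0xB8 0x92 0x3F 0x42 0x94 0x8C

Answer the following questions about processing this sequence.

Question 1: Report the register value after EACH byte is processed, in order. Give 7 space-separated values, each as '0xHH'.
0x0C 0x05 0xEC 0x37 0x4C 0x06 0xBF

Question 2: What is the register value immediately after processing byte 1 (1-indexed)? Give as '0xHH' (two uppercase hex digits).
Answer: 0x0C

Derivation:
After byte 1 (0xB7): reg=0x0C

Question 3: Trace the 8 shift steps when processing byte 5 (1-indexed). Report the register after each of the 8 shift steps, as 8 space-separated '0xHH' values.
After byte 1 (0xB7): reg=0x0C
After byte 2 (0xB8): reg=0x05
After byte 3 (0x92): reg=0xEC
After byte 4 (0x3F): reg=0x37
Register before byte 5: 0x37
After XOR with byte 0x42: 0x75

Answer: 0xEA 0xD3 0xA1 0x45 0x8A 0x13 0x26 0x4C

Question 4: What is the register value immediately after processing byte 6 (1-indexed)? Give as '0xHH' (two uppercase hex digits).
After byte 1 (0xB7): reg=0x0C
After byte 2 (0xB8): reg=0x05
After byte 3 (0x92): reg=0xEC
After byte 4 (0x3F): reg=0x37
After byte 5 (0x42): reg=0x4C
After byte 6 (0x94): reg=0x06

Answer: 0x06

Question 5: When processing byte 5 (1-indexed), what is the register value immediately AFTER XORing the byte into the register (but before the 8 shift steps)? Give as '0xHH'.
Register before byte 5: 0x37
Byte 5: 0x42
0x37 XOR 0x42 = 0x75

Answer: 0x75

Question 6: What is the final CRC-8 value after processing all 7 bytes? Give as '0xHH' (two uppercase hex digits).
After byte 1 (0xB7): reg=0x0C
After byte 2 (0xB8): reg=0x05
After byte 3 (0x92): reg=0xEC
After byte 4 (0x3F): reg=0x37
After byte 5 (0x42): reg=0x4C
After byte 6 (0x94): reg=0x06
After byte 7 (0x8C): reg=0xBF

Answer: 0xBF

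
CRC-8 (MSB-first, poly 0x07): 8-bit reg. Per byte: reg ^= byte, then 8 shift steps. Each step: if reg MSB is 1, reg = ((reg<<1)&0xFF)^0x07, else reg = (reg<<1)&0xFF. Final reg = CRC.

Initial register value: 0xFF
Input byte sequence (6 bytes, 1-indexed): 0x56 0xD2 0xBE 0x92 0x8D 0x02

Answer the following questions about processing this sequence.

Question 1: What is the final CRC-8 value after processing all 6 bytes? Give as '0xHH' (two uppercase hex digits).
Answer: 0x6A

Derivation:
After byte 1 (0x56): reg=0x56
After byte 2 (0xD2): reg=0x95
After byte 3 (0xBE): reg=0xD1
After byte 4 (0x92): reg=0xCE
After byte 5 (0x8D): reg=0xCE
After byte 6 (0x02): reg=0x6A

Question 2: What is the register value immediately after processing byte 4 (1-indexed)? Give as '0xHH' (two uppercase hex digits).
After byte 1 (0x56): reg=0x56
After byte 2 (0xD2): reg=0x95
After byte 3 (0xBE): reg=0xD1
After byte 4 (0x92): reg=0xCE

Answer: 0xCE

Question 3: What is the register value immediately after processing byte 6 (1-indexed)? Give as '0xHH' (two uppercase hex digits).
Answer: 0x6A

Derivation:
After byte 1 (0x56): reg=0x56
After byte 2 (0xD2): reg=0x95
After byte 3 (0xBE): reg=0xD1
After byte 4 (0x92): reg=0xCE
After byte 5 (0x8D): reg=0xCE
After byte 6 (0x02): reg=0x6A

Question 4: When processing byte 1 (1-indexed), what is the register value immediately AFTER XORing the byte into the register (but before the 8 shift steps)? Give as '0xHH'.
Register before byte 1: 0xFF
Byte 1: 0x56
0xFF XOR 0x56 = 0xA9

Answer: 0xA9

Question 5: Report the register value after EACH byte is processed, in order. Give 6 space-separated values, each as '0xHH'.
0x56 0x95 0xD1 0xCE 0xCE 0x6A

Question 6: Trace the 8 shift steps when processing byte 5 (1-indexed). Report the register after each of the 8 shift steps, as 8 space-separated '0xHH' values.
Answer: 0x86 0x0B 0x16 0x2C 0x58 0xB0 0x67 0xCE

Derivation:
After byte 1 (0x56): reg=0x56
After byte 2 (0xD2): reg=0x95
After byte 3 (0xBE): reg=0xD1
After byte 4 (0x92): reg=0xCE
Register before byte 5: 0xCE
After XOR with byte 0x8D: 0x43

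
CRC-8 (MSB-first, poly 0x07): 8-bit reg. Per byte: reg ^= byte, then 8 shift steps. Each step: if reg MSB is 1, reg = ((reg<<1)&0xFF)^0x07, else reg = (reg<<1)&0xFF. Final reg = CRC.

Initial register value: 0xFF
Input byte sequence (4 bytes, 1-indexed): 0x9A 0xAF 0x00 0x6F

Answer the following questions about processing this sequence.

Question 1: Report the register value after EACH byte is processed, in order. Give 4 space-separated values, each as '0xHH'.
0x3C 0xF0 0xDE 0x1E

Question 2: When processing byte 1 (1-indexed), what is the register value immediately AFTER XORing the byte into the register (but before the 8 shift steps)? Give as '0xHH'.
Register before byte 1: 0xFF
Byte 1: 0x9A
0xFF XOR 0x9A = 0x65

Answer: 0x65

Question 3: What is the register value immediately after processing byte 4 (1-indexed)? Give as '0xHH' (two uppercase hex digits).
After byte 1 (0x9A): reg=0x3C
After byte 2 (0xAF): reg=0xF0
After byte 3 (0x00): reg=0xDE
After byte 4 (0x6F): reg=0x1E

Answer: 0x1E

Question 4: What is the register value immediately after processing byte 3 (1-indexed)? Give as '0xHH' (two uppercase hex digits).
Answer: 0xDE

Derivation:
After byte 1 (0x9A): reg=0x3C
After byte 2 (0xAF): reg=0xF0
After byte 3 (0x00): reg=0xDE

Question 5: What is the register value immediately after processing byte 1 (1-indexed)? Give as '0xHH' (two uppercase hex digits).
After byte 1 (0x9A): reg=0x3C

Answer: 0x3C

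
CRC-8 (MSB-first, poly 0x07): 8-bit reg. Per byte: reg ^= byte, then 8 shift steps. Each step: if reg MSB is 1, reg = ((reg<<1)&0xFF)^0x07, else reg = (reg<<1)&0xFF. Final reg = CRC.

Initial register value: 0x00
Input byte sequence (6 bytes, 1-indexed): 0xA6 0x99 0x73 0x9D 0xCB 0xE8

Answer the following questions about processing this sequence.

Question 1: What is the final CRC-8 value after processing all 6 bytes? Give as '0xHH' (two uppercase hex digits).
Answer: 0x23

Derivation:
After byte 1 (0xA6): reg=0x7B
After byte 2 (0x99): reg=0xA0
After byte 3 (0x73): reg=0x37
After byte 4 (0x9D): reg=0x5F
After byte 5 (0xCB): reg=0xE5
After byte 6 (0xE8): reg=0x23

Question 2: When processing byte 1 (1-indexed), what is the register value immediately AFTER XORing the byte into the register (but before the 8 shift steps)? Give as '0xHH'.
Register before byte 1: 0x00
Byte 1: 0xA6
0x00 XOR 0xA6 = 0xA6

Answer: 0xA6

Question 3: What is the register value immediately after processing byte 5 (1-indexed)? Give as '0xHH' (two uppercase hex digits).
Answer: 0xE5

Derivation:
After byte 1 (0xA6): reg=0x7B
After byte 2 (0x99): reg=0xA0
After byte 3 (0x73): reg=0x37
After byte 4 (0x9D): reg=0x5F
After byte 5 (0xCB): reg=0xE5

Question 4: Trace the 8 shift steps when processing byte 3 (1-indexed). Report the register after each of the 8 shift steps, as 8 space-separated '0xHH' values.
Answer: 0xA1 0x45 0x8A 0x13 0x26 0x4C 0x98 0x37

Derivation:
After byte 1 (0xA6): reg=0x7B
After byte 2 (0x99): reg=0xA0
Register before byte 3: 0xA0
After XOR with byte 0x73: 0xD3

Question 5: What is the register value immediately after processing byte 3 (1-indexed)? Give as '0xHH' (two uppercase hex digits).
After byte 1 (0xA6): reg=0x7B
After byte 2 (0x99): reg=0xA0
After byte 3 (0x73): reg=0x37

Answer: 0x37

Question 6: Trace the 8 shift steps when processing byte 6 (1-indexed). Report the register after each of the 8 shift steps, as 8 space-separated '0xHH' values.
Answer: 0x1A 0x34 0x68 0xD0 0xA7 0x49 0x92 0x23

Derivation:
After byte 1 (0xA6): reg=0x7B
After byte 2 (0x99): reg=0xA0
After byte 3 (0x73): reg=0x37
After byte 4 (0x9D): reg=0x5F
After byte 5 (0xCB): reg=0xE5
Register before byte 6: 0xE5
After XOR with byte 0xE8: 0x0D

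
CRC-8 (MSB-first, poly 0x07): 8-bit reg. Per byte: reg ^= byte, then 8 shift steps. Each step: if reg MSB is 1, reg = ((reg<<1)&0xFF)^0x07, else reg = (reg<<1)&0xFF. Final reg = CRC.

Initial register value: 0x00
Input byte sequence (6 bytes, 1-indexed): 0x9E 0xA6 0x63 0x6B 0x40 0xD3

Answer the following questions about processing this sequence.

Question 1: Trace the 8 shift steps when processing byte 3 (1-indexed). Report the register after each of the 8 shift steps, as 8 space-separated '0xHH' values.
Answer: 0x5E 0xBC 0x7F 0xFE 0xFB 0xF1 0xE5 0xCD

Derivation:
After byte 1 (0x9E): reg=0xD3
After byte 2 (0xA6): reg=0x4C
Register before byte 3: 0x4C
After XOR with byte 0x63: 0x2F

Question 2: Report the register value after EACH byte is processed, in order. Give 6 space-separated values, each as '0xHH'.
0xD3 0x4C 0xCD 0x7B 0xA1 0x59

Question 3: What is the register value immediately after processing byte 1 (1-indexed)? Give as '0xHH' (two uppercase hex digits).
After byte 1 (0x9E): reg=0xD3

Answer: 0xD3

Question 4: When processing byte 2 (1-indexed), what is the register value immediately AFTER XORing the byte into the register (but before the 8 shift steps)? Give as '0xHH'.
Answer: 0x75

Derivation:
Register before byte 2: 0xD3
Byte 2: 0xA6
0xD3 XOR 0xA6 = 0x75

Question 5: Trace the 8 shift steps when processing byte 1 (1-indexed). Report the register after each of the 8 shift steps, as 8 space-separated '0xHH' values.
Answer: 0x3B 0x76 0xEC 0xDF 0xB9 0x75 0xEA 0xD3

Derivation:
Register before byte 1: 0x00
After XOR with byte 0x9E: 0x9E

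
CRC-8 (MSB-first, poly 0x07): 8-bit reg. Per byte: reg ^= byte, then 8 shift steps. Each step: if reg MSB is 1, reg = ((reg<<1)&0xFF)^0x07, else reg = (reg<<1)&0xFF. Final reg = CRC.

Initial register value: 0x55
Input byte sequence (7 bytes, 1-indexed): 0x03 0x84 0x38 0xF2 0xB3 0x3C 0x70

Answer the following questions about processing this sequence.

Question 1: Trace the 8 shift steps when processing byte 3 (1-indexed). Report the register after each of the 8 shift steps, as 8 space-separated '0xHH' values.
After byte 1 (0x03): reg=0xA5
After byte 2 (0x84): reg=0xE7
Register before byte 3: 0xE7
After XOR with byte 0x38: 0xDF

Answer: 0xB9 0x75 0xEA 0xD3 0xA1 0x45 0x8A 0x13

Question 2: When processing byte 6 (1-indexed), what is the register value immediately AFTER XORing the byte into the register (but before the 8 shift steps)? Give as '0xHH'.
Register before byte 6: 0x46
Byte 6: 0x3C
0x46 XOR 0x3C = 0x7A

Answer: 0x7A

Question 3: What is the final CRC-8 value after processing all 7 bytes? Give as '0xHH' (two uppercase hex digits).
After byte 1 (0x03): reg=0xA5
After byte 2 (0x84): reg=0xE7
After byte 3 (0x38): reg=0x13
After byte 4 (0xF2): reg=0xA9
After byte 5 (0xB3): reg=0x46
After byte 6 (0x3C): reg=0x61
After byte 7 (0x70): reg=0x77

Answer: 0x77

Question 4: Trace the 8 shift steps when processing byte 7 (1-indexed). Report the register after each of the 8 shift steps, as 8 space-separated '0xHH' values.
After byte 1 (0x03): reg=0xA5
After byte 2 (0x84): reg=0xE7
After byte 3 (0x38): reg=0x13
After byte 4 (0xF2): reg=0xA9
After byte 5 (0xB3): reg=0x46
After byte 6 (0x3C): reg=0x61
Register before byte 7: 0x61
After XOR with byte 0x70: 0x11

Answer: 0x22 0x44 0x88 0x17 0x2E 0x5C 0xB8 0x77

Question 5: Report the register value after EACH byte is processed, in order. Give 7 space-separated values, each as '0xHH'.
0xA5 0xE7 0x13 0xA9 0x46 0x61 0x77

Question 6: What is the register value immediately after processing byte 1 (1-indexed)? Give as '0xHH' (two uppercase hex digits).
Answer: 0xA5

Derivation:
After byte 1 (0x03): reg=0xA5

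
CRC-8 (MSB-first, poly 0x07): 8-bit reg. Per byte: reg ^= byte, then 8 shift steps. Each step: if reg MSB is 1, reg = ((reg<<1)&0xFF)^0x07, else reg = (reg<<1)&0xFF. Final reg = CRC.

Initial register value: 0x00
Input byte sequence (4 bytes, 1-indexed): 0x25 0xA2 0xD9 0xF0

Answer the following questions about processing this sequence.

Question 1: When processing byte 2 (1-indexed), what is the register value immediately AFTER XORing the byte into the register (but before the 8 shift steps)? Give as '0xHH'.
Answer: 0x59

Derivation:
Register before byte 2: 0xFB
Byte 2: 0xA2
0xFB XOR 0xA2 = 0x59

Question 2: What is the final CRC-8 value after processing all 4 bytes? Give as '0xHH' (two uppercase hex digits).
After byte 1 (0x25): reg=0xFB
After byte 2 (0xA2): reg=0x88
After byte 3 (0xD9): reg=0xB0
After byte 4 (0xF0): reg=0xC7

Answer: 0xC7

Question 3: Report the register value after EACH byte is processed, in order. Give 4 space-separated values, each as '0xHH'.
0xFB 0x88 0xB0 0xC7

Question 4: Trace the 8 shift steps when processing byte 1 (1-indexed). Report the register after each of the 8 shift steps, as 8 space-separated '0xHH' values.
Answer: 0x4A 0x94 0x2F 0x5E 0xBC 0x7F 0xFE 0xFB

Derivation:
Register before byte 1: 0x00
After XOR with byte 0x25: 0x25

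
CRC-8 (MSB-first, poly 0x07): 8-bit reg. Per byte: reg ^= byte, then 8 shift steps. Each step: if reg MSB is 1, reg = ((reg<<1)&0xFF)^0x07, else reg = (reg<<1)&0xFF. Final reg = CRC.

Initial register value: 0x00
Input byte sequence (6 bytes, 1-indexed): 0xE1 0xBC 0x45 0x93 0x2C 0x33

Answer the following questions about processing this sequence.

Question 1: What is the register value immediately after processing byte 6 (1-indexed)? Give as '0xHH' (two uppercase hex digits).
Answer: 0xD5

Derivation:
After byte 1 (0xE1): reg=0xA9
After byte 2 (0xBC): reg=0x6B
After byte 3 (0x45): reg=0xCA
After byte 4 (0x93): reg=0x88
After byte 5 (0x2C): reg=0x75
After byte 6 (0x33): reg=0xD5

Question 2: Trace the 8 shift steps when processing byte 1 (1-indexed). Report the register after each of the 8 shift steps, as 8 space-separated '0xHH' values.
Answer: 0xC5 0x8D 0x1D 0x3A 0x74 0xE8 0xD7 0xA9

Derivation:
Register before byte 1: 0x00
After XOR with byte 0xE1: 0xE1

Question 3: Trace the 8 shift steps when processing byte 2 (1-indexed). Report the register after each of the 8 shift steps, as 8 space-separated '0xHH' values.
After byte 1 (0xE1): reg=0xA9
Register before byte 2: 0xA9
After XOR with byte 0xBC: 0x15

Answer: 0x2A 0x54 0xA8 0x57 0xAE 0x5B 0xB6 0x6B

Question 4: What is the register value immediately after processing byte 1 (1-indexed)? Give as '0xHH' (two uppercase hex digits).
After byte 1 (0xE1): reg=0xA9

Answer: 0xA9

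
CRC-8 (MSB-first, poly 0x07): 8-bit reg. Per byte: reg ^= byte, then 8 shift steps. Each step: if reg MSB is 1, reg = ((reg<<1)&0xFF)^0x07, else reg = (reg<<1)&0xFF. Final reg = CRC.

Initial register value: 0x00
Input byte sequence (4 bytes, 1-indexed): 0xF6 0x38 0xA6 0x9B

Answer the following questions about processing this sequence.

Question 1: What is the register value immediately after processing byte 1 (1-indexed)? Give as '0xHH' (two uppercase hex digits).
Answer: 0xCC

Derivation:
After byte 1 (0xF6): reg=0xCC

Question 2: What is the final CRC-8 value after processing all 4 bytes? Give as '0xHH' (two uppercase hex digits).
Answer: 0x69

Derivation:
After byte 1 (0xF6): reg=0xCC
After byte 2 (0x38): reg=0xC2
After byte 3 (0xA6): reg=0x3B
After byte 4 (0x9B): reg=0x69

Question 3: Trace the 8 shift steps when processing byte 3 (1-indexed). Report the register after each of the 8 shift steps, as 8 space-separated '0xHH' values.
Answer: 0xC8 0x97 0x29 0x52 0xA4 0x4F 0x9E 0x3B

Derivation:
After byte 1 (0xF6): reg=0xCC
After byte 2 (0x38): reg=0xC2
Register before byte 3: 0xC2
After XOR with byte 0xA6: 0x64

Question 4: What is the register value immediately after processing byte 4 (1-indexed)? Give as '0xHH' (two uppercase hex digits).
Answer: 0x69

Derivation:
After byte 1 (0xF6): reg=0xCC
After byte 2 (0x38): reg=0xC2
After byte 3 (0xA6): reg=0x3B
After byte 4 (0x9B): reg=0x69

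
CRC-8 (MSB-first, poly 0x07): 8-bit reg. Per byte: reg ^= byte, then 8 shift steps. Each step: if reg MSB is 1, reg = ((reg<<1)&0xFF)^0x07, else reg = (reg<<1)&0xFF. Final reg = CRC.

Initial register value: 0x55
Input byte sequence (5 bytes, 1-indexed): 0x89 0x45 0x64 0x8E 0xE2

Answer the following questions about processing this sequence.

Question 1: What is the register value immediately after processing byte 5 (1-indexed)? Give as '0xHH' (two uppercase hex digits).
Answer: 0x80

Derivation:
After byte 1 (0x89): reg=0x1A
After byte 2 (0x45): reg=0x9A
After byte 3 (0x64): reg=0xF4
After byte 4 (0x8E): reg=0x61
After byte 5 (0xE2): reg=0x80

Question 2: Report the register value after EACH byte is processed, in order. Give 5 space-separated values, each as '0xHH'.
0x1A 0x9A 0xF4 0x61 0x80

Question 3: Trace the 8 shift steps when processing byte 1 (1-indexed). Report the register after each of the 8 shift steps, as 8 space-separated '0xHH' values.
Register before byte 1: 0x55
After XOR with byte 0x89: 0xDC

Answer: 0xBF 0x79 0xF2 0xE3 0xC1 0x85 0x0D 0x1A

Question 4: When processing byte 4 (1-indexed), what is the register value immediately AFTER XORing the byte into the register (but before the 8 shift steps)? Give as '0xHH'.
Register before byte 4: 0xF4
Byte 4: 0x8E
0xF4 XOR 0x8E = 0x7A

Answer: 0x7A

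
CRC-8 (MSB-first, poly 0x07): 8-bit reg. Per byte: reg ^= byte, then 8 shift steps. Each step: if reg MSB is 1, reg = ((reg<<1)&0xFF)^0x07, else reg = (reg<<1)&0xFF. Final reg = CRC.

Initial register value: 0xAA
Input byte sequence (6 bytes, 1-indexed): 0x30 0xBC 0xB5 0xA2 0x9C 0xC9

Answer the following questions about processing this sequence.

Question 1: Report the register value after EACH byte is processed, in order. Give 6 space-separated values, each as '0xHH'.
0xCF 0x5E 0x9F 0xB3 0xCD 0x1C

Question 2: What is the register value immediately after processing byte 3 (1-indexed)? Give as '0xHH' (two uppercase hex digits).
After byte 1 (0x30): reg=0xCF
After byte 2 (0xBC): reg=0x5E
After byte 3 (0xB5): reg=0x9F

Answer: 0x9F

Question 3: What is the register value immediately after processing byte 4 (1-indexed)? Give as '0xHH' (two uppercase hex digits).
Answer: 0xB3

Derivation:
After byte 1 (0x30): reg=0xCF
After byte 2 (0xBC): reg=0x5E
After byte 3 (0xB5): reg=0x9F
After byte 4 (0xA2): reg=0xB3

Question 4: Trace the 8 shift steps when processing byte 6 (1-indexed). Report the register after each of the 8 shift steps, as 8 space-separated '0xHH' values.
After byte 1 (0x30): reg=0xCF
After byte 2 (0xBC): reg=0x5E
After byte 3 (0xB5): reg=0x9F
After byte 4 (0xA2): reg=0xB3
After byte 5 (0x9C): reg=0xCD
Register before byte 6: 0xCD
After XOR with byte 0xC9: 0x04

Answer: 0x08 0x10 0x20 0x40 0x80 0x07 0x0E 0x1C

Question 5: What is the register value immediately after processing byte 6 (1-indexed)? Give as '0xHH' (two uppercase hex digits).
After byte 1 (0x30): reg=0xCF
After byte 2 (0xBC): reg=0x5E
After byte 3 (0xB5): reg=0x9F
After byte 4 (0xA2): reg=0xB3
After byte 5 (0x9C): reg=0xCD
After byte 6 (0xC9): reg=0x1C

Answer: 0x1C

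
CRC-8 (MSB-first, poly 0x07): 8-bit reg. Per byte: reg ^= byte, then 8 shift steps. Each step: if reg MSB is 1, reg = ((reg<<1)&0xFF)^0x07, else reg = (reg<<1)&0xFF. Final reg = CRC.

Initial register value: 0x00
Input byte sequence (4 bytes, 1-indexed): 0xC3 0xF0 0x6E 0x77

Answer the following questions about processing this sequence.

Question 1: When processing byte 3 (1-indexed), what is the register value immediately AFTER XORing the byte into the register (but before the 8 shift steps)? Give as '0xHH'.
Register before byte 3: 0x0C
Byte 3: 0x6E
0x0C XOR 0x6E = 0x62

Answer: 0x62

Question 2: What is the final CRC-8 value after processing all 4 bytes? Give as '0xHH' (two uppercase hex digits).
After byte 1 (0xC3): reg=0x47
After byte 2 (0xF0): reg=0x0C
After byte 3 (0x6E): reg=0x29
After byte 4 (0x77): reg=0x9D

Answer: 0x9D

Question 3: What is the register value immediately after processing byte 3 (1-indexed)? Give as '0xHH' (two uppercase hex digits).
Answer: 0x29

Derivation:
After byte 1 (0xC3): reg=0x47
After byte 2 (0xF0): reg=0x0C
After byte 3 (0x6E): reg=0x29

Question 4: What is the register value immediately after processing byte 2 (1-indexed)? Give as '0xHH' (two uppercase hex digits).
Answer: 0x0C

Derivation:
After byte 1 (0xC3): reg=0x47
After byte 2 (0xF0): reg=0x0C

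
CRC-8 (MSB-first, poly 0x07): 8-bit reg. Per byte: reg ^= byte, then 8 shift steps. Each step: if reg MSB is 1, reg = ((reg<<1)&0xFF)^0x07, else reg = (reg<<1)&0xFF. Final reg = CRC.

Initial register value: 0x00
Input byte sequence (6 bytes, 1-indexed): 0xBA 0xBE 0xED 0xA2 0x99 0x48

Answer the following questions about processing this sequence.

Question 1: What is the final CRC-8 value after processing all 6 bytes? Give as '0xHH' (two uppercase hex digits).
After byte 1 (0xBA): reg=0x2F
After byte 2 (0xBE): reg=0xFE
After byte 3 (0xED): reg=0x79
After byte 4 (0xA2): reg=0x0F
After byte 5 (0x99): reg=0xEB
After byte 6 (0x48): reg=0x60

Answer: 0x60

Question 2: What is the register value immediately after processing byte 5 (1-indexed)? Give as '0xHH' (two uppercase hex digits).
Answer: 0xEB

Derivation:
After byte 1 (0xBA): reg=0x2F
After byte 2 (0xBE): reg=0xFE
After byte 3 (0xED): reg=0x79
After byte 4 (0xA2): reg=0x0F
After byte 5 (0x99): reg=0xEB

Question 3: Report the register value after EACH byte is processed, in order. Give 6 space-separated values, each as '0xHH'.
0x2F 0xFE 0x79 0x0F 0xEB 0x60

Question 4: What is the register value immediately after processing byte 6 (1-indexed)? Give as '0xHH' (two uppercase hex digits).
After byte 1 (0xBA): reg=0x2F
After byte 2 (0xBE): reg=0xFE
After byte 3 (0xED): reg=0x79
After byte 4 (0xA2): reg=0x0F
After byte 5 (0x99): reg=0xEB
After byte 6 (0x48): reg=0x60

Answer: 0x60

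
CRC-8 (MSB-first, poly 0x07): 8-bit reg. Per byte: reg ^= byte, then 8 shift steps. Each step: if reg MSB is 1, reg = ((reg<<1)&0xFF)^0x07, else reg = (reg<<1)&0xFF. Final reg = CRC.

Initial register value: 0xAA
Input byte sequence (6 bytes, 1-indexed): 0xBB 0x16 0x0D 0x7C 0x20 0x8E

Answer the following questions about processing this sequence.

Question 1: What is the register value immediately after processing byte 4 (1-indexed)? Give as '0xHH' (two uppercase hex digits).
Answer: 0x34

Derivation:
After byte 1 (0xBB): reg=0x77
After byte 2 (0x16): reg=0x20
After byte 3 (0x0D): reg=0xC3
After byte 4 (0x7C): reg=0x34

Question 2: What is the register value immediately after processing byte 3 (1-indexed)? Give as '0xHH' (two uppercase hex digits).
Answer: 0xC3

Derivation:
After byte 1 (0xBB): reg=0x77
After byte 2 (0x16): reg=0x20
After byte 3 (0x0D): reg=0xC3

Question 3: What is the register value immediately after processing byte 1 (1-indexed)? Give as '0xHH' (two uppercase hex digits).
After byte 1 (0xBB): reg=0x77

Answer: 0x77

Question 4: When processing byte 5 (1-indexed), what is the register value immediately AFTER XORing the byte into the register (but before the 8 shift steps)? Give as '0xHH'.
Register before byte 5: 0x34
Byte 5: 0x20
0x34 XOR 0x20 = 0x14

Answer: 0x14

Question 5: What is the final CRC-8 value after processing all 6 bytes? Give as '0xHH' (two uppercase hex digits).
Answer: 0xA0

Derivation:
After byte 1 (0xBB): reg=0x77
After byte 2 (0x16): reg=0x20
After byte 3 (0x0D): reg=0xC3
After byte 4 (0x7C): reg=0x34
After byte 5 (0x20): reg=0x6C
After byte 6 (0x8E): reg=0xA0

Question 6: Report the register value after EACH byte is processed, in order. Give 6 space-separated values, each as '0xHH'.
0x77 0x20 0xC3 0x34 0x6C 0xA0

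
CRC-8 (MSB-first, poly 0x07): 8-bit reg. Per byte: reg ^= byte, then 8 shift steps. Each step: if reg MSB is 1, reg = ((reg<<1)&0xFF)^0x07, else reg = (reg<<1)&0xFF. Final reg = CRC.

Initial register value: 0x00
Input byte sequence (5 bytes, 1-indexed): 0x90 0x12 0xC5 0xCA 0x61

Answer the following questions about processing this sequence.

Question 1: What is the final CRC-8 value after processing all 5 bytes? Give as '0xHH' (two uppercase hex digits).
After byte 1 (0x90): reg=0xF9
After byte 2 (0x12): reg=0x9F
After byte 3 (0xC5): reg=0x81
After byte 4 (0xCA): reg=0xF6
After byte 5 (0x61): reg=0xEC

Answer: 0xEC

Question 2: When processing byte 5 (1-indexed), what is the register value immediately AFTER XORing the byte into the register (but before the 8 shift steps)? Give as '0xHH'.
Register before byte 5: 0xF6
Byte 5: 0x61
0xF6 XOR 0x61 = 0x97

Answer: 0x97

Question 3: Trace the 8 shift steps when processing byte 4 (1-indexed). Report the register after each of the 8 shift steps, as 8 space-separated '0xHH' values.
After byte 1 (0x90): reg=0xF9
After byte 2 (0x12): reg=0x9F
After byte 3 (0xC5): reg=0x81
Register before byte 4: 0x81
After XOR with byte 0xCA: 0x4B

Answer: 0x96 0x2B 0x56 0xAC 0x5F 0xBE 0x7B 0xF6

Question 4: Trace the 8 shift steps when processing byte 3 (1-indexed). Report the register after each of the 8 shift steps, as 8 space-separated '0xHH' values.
Answer: 0xB4 0x6F 0xDE 0xBB 0x71 0xE2 0xC3 0x81

Derivation:
After byte 1 (0x90): reg=0xF9
After byte 2 (0x12): reg=0x9F
Register before byte 3: 0x9F
After XOR with byte 0xC5: 0x5A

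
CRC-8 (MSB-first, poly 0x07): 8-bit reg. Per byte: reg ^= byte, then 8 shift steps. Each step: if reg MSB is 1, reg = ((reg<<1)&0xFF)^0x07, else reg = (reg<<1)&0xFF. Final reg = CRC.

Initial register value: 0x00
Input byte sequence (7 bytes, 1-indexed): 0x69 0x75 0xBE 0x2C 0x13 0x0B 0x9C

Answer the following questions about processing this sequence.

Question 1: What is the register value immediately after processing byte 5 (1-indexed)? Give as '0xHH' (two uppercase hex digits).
After byte 1 (0x69): reg=0x18
After byte 2 (0x75): reg=0x04
After byte 3 (0xBE): reg=0x2F
After byte 4 (0x2C): reg=0x09
After byte 5 (0x13): reg=0x46

Answer: 0x46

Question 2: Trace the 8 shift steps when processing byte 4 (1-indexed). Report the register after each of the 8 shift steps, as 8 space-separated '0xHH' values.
Answer: 0x06 0x0C 0x18 0x30 0x60 0xC0 0x87 0x09

Derivation:
After byte 1 (0x69): reg=0x18
After byte 2 (0x75): reg=0x04
After byte 3 (0xBE): reg=0x2F
Register before byte 4: 0x2F
After XOR with byte 0x2C: 0x03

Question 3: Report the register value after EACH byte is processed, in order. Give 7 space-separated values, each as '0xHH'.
0x18 0x04 0x2F 0x09 0x46 0xE4 0x6F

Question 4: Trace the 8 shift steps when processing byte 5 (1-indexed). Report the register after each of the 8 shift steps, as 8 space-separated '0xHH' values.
After byte 1 (0x69): reg=0x18
After byte 2 (0x75): reg=0x04
After byte 3 (0xBE): reg=0x2F
After byte 4 (0x2C): reg=0x09
Register before byte 5: 0x09
After XOR with byte 0x13: 0x1A

Answer: 0x34 0x68 0xD0 0xA7 0x49 0x92 0x23 0x46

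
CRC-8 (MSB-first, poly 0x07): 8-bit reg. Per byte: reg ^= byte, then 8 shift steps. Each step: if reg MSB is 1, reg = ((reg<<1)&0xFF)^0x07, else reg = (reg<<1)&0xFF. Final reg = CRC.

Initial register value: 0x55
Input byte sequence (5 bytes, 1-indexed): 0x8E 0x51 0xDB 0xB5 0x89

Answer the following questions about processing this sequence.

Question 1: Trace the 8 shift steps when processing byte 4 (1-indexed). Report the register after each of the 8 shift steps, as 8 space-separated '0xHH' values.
Answer: 0xC0 0x87 0x09 0x12 0x24 0x48 0x90 0x27

Derivation:
After byte 1 (0x8E): reg=0x0F
After byte 2 (0x51): reg=0x9D
After byte 3 (0xDB): reg=0xD5
Register before byte 4: 0xD5
After XOR with byte 0xB5: 0x60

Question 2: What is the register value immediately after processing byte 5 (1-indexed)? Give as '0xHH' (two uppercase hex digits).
After byte 1 (0x8E): reg=0x0F
After byte 2 (0x51): reg=0x9D
After byte 3 (0xDB): reg=0xD5
After byte 4 (0xB5): reg=0x27
After byte 5 (0x89): reg=0x43

Answer: 0x43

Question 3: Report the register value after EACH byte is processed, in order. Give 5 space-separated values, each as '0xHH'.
0x0F 0x9D 0xD5 0x27 0x43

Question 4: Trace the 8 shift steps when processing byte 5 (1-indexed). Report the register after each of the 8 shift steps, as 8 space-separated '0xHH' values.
After byte 1 (0x8E): reg=0x0F
After byte 2 (0x51): reg=0x9D
After byte 3 (0xDB): reg=0xD5
After byte 4 (0xB5): reg=0x27
Register before byte 5: 0x27
After XOR with byte 0x89: 0xAE

Answer: 0x5B 0xB6 0x6B 0xD6 0xAB 0x51 0xA2 0x43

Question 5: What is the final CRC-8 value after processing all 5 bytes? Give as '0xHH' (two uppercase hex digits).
After byte 1 (0x8E): reg=0x0F
After byte 2 (0x51): reg=0x9D
After byte 3 (0xDB): reg=0xD5
After byte 4 (0xB5): reg=0x27
After byte 5 (0x89): reg=0x43

Answer: 0x43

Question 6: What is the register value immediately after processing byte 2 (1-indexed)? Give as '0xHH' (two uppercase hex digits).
After byte 1 (0x8E): reg=0x0F
After byte 2 (0x51): reg=0x9D

Answer: 0x9D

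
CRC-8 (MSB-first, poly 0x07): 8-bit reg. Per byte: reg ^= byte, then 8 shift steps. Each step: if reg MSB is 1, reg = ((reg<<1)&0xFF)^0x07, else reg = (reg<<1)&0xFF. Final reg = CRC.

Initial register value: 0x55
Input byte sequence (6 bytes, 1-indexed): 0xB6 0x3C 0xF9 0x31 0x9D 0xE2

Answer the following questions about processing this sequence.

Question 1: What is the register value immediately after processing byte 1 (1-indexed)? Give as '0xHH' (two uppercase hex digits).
Answer: 0xA7

Derivation:
After byte 1 (0xB6): reg=0xA7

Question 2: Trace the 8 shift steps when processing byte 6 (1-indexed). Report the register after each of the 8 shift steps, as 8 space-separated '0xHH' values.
Answer: 0xBC 0x7F 0xFE 0xFB 0xF1 0xE5 0xCD 0x9D

Derivation:
After byte 1 (0xB6): reg=0xA7
After byte 2 (0x3C): reg=0xC8
After byte 3 (0xF9): reg=0x97
After byte 4 (0x31): reg=0x7B
After byte 5 (0x9D): reg=0xBC
Register before byte 6: 0xBC
After XOR with byte 0xE2: 0x5E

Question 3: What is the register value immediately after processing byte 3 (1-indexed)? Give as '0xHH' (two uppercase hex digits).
Answer: 0x97

Derivation:
After byte 1 (0xB6): reg=0xA7
After byte 2 (0x3C): reg=0xC8
After byte 3 (0xF9): reg=0x97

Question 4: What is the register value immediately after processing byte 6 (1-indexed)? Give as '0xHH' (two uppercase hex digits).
Answer: 0x9D

Derivation:
After byte 1 (0xB6): reg=0xA7
After byte 2 (0x3C): reg=0xC8
After byte 3 (0xF9): reg=0x97
After byte 4 (0x31): reg=0x7B
After byte 5 (0x9D): reg=0xBC
After byte 6 (0xE2): reg=0x9D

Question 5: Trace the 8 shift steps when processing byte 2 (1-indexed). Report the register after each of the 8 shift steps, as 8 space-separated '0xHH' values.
After byte 1 (0xB6): reg=0xA7
Register before byte 2: 0xA7
After XOR with byte 0x3C: 0x9B

Answer: 0x31 0x62 0xC4 0x8F 0x19 0x32 0x64 0xC8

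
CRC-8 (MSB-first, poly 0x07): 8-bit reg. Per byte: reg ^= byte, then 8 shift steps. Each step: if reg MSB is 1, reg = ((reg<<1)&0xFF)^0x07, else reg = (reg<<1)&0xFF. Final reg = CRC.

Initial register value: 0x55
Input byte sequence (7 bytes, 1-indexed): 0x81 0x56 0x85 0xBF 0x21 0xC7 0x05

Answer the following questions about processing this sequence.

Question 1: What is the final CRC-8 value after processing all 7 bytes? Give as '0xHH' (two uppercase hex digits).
Answer: 0xF2

Derivation:
After byte 1 (0x81): reg=0x22
After byte 2 (0x56): reg=0x4B
After byte 3 (0x85): reg=0x64
After byte 4 (0xBF): reg=0x0F
After byte 5 (0x21): reg=0xCA
After byte 6 (0xC7): reg=0x23
After byte 7 (0x05): reg=0xF2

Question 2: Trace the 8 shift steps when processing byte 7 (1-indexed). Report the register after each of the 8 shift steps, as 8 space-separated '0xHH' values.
After byte 1 (0x81): reg=0x22
After byte 2 (0x56): reg=0x4B
After byte 3 (0x85): reg=0x64
After byte 4 (0xBF): reg=0x0F
After byte 5 (0x21): reg=0xCA
After byte 6 (0xC7): reg=0x23
Register before byte 7: 0x23
After XOR with byte 0x05: 0x26

Answer: 0x4C 0x98 0x37 0x6E 0xDC 0xBF 0x79 0xF2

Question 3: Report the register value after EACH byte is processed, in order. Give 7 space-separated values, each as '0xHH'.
0x22 0x4B 0x64 0x0F 0xCA 0x23 0xF2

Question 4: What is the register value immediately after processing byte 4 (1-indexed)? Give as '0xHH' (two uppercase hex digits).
After byte 1 (0x81): reg=0x22
After byte 2 (0x56): reg=0x4B
After byte 3 (0x85): reg=0x64
After byte 4 (0xBF): reg=0x0F

Answer: 0x0F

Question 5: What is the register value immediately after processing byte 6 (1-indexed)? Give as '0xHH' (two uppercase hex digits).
After byte 1 (0x81): reg=0x22
After byte 2 (0x56): reg=0x4B
After byte 3 (0x85): reg=0x64
After byte 4 (0xBF): reg=0x0F
After byte 5 (0x21): reg=0xCA
After byte 6 (0xC7): reg=0x23

Answer: 0x23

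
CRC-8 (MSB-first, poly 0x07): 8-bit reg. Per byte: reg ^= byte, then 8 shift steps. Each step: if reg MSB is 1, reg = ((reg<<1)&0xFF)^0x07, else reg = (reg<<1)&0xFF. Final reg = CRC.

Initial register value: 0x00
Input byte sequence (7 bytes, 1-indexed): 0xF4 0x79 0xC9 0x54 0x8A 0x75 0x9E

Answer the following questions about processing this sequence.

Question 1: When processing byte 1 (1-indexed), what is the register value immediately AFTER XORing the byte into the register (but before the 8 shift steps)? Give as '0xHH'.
Register before byte 1: 0x00
Byte 1: 0xF4
0x00 XOR 0xF4 = 0xF4

Answer: 0xF4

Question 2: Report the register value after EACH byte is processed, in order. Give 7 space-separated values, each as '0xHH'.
0xC2 0x28 0xA9 0xFD 0x42 0x85 0x41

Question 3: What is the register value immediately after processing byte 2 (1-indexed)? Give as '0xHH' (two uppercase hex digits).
After byte 1 (0xF4): reg=0xC2
After byte 2 (0x79): reg=0x28

Answer: 0x28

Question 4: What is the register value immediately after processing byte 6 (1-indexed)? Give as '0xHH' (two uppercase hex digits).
Answer: 0x85

Derivation:
After byte 1 (0xF4): reg=0xC2
After byte 2 (0x79): reg=0x28
After byte 3 (0xC9): reg=0xA9
After byte 4 (0x54): reg=0xFD
After byte 5 (0x8A): reg=0x42
After byte 6 (0x75): reg=0x85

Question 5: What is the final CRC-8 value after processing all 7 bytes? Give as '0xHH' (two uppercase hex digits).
After byte 1 (0xF4): reg=0xC2
After byte 2 (0x79): reg=0x28
After byte 3 (0xC9): reg=0xA9
After byte 4 (0x54): reg=0xFD
After byte 5 (0x8A): reg=0x42
After byte 6 (0x75): reg=0x85
After byte 7 (0x9E): reg=0x41

Answer: 0x41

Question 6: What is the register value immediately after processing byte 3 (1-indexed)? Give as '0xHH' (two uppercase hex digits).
Answer: 0xA9

Derivation:
After byte 1 (0xF4): reg=0xC2
After byte 2 (0x79): reg=0x28
After byte 3 (0xC9): reg=0xA9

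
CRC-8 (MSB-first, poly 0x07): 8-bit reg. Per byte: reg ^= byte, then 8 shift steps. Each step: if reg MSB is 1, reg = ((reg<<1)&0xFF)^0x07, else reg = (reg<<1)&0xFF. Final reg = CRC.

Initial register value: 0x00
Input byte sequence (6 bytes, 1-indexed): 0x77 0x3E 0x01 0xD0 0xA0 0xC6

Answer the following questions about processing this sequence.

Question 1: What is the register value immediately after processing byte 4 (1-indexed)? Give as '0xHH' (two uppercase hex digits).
Answer: 0xB6

Derivation:
After byte 1 (0x77): reg=0x42
After byte 2 (0x3E): reg=0x73
After byte 3 (0x01): reg=0x59
After byte 4 (0xD0): reg=0xB6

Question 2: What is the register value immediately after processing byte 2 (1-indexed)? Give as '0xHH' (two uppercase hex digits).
Answer: 0x73

Derivation:
After byte 1 (0x77): reg=0x42
After byte 2 (0x3E): reg=0x73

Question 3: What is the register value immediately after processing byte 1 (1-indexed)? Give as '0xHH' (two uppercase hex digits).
After byte 1 (0x77): reg=0x42

Answer: 0x42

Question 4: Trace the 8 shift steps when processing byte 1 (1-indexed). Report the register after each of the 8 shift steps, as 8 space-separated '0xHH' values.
Answer: 0xEE 0xDB 0xB1 0x65 0xCA 0x93 0x21 0x42

Derivation:
Register before byte 1: 0x00
After XOR with byte 0x77: 0x77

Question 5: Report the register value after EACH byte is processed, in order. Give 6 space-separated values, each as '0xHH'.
0x42 0x73 0x59 0xB6 0x62 0x75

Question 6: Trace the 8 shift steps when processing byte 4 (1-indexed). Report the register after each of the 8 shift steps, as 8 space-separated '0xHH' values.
Answer: 0x15 0x2A 0x54 0xA8 0x57 0xAE 0x5B 0xB6

Derivation:
After byte 1 (0x77): reg=0x42
After byte 2 (0x3E): reg=0x73
After byte 3 (0x01): reg=0x59
Register before byte 4: 0x59
After XOR with byte 0xD0: 0x89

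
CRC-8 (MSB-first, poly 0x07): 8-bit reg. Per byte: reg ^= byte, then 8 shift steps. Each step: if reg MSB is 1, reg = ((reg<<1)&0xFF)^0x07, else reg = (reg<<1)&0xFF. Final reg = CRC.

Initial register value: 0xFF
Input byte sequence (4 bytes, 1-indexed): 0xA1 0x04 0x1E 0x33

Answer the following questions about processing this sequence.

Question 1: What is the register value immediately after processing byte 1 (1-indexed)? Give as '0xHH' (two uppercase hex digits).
After byte 1 (0xA1): reg=0x9D

Answer: 0x9D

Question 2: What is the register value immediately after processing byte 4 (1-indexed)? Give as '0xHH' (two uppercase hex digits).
After byte 1 (0xA1): reg=0x9D
After byte 2 (0x04): reg=0xC6
After byte 3 (0x1E): reg=0x06
After byte 4 (0x33): reg=0x8B

Answer: 0x8B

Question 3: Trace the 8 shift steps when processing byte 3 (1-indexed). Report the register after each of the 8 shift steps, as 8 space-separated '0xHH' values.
After byte 1 (0xA1): reg=0x9D
After byte 2 (0x04): reg=0xC6
Register before byte 3: 0xC6
After XOR with byte 0x1E: 0xD8

Answer: 0xB7 0x69 0xD2 0xA3 0x41 0x82 0x03 0x06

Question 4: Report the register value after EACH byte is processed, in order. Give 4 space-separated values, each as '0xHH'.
0x9D 0xC6 0x06 0x8B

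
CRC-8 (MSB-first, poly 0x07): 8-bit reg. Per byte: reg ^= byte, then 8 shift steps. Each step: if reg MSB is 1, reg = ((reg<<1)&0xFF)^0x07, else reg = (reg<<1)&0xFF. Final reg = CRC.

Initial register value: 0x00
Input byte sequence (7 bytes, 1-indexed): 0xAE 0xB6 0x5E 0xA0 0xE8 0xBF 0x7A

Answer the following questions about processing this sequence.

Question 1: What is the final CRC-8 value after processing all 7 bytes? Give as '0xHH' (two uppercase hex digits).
Answer: 0x97

Derivation:
After byte 1 (0xAE): reg=0x43
After byte 2 (0xB6): reg=0xC5
After byte 3 (0x5E): reg=0xC8
After byte 4 (0xA0): reg=0x1F
After byte 5 (0xE8): reg=0xCB
After byte 6 (0xBF): reg=0x4B
After byte 7 (0x7A): reg=0x97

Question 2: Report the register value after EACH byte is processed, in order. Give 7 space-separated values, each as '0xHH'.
0x43 0xC5 0xC8 0x1F 0xCB 0x4B 0x97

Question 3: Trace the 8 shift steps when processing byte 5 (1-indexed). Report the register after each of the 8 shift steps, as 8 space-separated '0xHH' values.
Answer: 0xE9 0xD5 0xAD 0x5D 0xBA 0x73 0xE6 0xCB

Derivation:
After byte 1 (0xAE): reg=0x43
After byte 2 (0xB6): reg=0xC5
After byte 3 (0x5E): reg=0xC8
After byte 4 (0xA0): reg=0x1F
Register before byte 5: 0x1F
After XOR with byte 0xE8: 0xF7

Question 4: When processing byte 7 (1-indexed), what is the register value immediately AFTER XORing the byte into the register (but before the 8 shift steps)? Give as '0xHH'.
Register before byte 7: 0x4B
Byte 7: 0x7A
0x4B XOR 0x7A = 0x31

Answer: 0x31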